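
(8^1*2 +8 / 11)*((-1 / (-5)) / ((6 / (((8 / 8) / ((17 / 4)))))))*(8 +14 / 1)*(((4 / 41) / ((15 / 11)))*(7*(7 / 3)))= 3.37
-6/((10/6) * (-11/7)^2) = -882/605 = -1.46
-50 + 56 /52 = -636 /13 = -48.92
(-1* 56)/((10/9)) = -252/5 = -50.40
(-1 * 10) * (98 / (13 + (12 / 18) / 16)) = -23520 / 313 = -75.14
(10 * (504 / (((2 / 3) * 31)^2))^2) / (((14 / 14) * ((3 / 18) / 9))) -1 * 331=420.92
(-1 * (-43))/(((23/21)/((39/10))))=35217/230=153.12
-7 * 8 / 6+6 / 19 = -514 / 57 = -9.02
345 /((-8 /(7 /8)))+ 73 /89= -210263 /5696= -36.91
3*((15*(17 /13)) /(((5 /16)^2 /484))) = 291650.95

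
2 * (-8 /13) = -16 /13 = -1.23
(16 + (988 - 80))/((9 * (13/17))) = 5236/39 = 134.26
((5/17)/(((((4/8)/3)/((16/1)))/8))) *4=15360/17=903.53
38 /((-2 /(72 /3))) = -456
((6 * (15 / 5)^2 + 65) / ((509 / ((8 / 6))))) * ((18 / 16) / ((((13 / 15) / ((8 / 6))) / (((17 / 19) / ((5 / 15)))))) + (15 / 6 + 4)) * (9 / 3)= 1310428 / 125723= 10.42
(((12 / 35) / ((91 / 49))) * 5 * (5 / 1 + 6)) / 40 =33 / 130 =0.25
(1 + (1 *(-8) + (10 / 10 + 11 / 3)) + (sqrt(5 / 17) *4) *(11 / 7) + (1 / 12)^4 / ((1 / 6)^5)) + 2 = 1 / 24 + 44 *sqrt(85) / 119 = 3.45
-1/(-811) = 1/811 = 0.00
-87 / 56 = -1.55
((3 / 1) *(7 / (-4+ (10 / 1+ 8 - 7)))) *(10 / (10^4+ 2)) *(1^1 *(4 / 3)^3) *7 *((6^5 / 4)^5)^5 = 1368644854298390133281976237669754337659960920702539833486753028043043439983334522880 / 1667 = 821022708037426594650255700000000000000000000000000000000000000000000000000000000.00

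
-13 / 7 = -1.86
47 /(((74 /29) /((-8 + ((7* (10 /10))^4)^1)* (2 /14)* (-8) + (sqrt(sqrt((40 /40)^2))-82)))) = -26866093 /518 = -51865.04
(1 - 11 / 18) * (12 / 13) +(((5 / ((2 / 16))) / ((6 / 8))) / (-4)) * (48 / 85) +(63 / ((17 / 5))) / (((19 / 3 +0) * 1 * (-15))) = -92783 / 12597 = -7.37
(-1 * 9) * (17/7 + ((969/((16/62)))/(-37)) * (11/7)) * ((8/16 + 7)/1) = 43928595/4144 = 10600.53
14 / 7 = 2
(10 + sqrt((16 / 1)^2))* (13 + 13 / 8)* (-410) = -311805 / 2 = -155902.50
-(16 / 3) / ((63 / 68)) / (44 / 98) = -3808 / 297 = -12.82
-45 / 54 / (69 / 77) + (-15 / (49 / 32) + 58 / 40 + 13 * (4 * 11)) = 114154217 / 202860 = 562.72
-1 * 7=-7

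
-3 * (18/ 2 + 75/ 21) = -264/ 7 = -37.71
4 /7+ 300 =2104 /7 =300.57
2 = 2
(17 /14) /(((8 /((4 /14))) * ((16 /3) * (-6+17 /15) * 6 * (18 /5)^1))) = -425 /5494272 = -0.00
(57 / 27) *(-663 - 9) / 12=-1064 / 9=-118.22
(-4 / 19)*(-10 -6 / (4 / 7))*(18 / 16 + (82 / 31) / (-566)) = 3223789 / 666748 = 4.84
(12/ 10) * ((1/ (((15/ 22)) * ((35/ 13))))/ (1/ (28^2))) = 64064/ 125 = 512.51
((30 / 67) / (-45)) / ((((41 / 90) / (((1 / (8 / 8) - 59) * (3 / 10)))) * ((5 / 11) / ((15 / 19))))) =34452 / 52193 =0.66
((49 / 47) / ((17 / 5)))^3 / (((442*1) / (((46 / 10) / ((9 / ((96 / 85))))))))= 216474160 / 5749138719129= 0.00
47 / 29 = 1.62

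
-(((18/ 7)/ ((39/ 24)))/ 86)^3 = -373248/ 59914169497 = -0.00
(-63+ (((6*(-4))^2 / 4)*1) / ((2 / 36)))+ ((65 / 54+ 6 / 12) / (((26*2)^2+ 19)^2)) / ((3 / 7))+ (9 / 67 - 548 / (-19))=279387649748686 / 109222135911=2557.98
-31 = -31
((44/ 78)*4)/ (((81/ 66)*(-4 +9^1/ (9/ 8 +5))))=-0.73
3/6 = 1/2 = 0.50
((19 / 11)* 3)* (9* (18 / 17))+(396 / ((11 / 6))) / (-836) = 49.12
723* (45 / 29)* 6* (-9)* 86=-151092540 / 29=-5210087.59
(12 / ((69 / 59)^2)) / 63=13924 / 99981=0.14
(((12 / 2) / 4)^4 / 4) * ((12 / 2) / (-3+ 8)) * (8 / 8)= 243 / 160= 1.52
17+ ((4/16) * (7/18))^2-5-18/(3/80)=-2426063/5184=-467.99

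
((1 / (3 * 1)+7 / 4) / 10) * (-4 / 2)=-0.42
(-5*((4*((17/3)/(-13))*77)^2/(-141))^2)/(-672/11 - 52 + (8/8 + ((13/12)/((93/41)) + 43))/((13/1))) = 1025210208092263424/1376027464128057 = 745.05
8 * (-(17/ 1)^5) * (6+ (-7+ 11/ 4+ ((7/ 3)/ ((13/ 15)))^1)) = -655973934/ 13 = -50459533.38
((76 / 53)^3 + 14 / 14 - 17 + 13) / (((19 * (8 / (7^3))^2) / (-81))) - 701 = -53956286137 / 181034432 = -298.04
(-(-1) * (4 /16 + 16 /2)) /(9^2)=11 /108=0.10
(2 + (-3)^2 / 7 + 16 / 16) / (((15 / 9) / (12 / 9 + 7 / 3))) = 66 / 7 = 9.43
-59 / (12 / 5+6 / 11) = -3245 / 162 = -20.03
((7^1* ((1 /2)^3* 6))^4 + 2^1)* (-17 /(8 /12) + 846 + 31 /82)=820335551 /1312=625255.76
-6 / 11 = -0.55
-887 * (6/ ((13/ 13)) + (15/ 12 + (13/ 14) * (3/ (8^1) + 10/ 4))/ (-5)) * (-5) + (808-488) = 2626767/ 112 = 23453.28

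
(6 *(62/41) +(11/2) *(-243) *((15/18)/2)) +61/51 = -546.61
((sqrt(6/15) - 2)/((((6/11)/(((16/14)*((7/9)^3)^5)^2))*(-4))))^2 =36047758588291609122536675909043240722184975063415168/80865463496149404468593092327932226787916403239203299788045 - 6554137925143928931370304710735134676760904556984576*sqrt(10)/80865463496149404468593092327932226787916403239203299788045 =0.00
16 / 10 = 8 / 5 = 1.60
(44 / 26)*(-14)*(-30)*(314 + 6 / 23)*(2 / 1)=10274880 / 23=446733.91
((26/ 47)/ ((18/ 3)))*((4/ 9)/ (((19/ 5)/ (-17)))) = -4420/ 24111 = -0.18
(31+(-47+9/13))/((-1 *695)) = 0.02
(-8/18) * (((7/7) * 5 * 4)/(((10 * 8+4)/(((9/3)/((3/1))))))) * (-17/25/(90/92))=3128/42525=0.07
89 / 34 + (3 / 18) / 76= 20309 / 7752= 2.62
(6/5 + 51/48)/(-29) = -181/2320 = -0.08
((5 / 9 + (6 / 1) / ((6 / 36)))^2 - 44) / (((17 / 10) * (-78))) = -523385 / 53703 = -9.75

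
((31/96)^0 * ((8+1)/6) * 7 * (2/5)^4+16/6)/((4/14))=19264/1875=10.27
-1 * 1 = -1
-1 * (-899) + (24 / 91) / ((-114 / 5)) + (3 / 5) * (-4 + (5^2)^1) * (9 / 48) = 124674861 / 138320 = 901.35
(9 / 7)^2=81 / 49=1.65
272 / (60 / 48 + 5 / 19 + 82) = 20672 / 6347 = 3.26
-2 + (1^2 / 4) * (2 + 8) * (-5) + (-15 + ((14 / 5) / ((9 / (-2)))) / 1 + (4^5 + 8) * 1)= 90169 / 90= 1001.88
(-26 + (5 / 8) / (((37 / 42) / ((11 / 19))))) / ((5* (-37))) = 71957 / 520220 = 0.14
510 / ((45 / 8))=272 / 3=90.67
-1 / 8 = -0.12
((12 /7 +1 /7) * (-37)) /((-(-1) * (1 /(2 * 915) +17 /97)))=-85382310 /218449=-390.86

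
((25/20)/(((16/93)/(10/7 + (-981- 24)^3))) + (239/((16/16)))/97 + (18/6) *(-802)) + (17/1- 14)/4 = -320494848556297/43456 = -7375157597.48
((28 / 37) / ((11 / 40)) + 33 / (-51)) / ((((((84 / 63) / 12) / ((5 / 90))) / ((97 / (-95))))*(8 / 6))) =-4237833 / 5258440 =-0.81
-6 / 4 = -3 / 2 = -1.50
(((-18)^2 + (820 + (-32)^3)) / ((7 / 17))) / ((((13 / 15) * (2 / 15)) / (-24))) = 1451541600 / 91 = 15951006.59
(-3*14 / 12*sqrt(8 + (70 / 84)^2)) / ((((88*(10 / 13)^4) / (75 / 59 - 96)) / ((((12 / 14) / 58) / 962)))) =12279033*sqrt(313) / 445681280000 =0.00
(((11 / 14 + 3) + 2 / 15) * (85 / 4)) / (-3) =-13991 / 504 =-27.76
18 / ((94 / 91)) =819 / 47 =17.43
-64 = -64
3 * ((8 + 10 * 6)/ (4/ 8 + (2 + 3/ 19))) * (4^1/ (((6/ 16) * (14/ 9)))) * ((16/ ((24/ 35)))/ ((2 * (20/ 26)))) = 806208/ 101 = 7982.26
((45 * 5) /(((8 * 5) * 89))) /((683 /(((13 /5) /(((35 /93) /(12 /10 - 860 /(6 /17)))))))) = -33125391 /21275450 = -1.56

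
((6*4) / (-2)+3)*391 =-3519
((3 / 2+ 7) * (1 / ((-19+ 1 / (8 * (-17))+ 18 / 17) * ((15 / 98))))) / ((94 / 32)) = -1812608 / 1720905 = -1.05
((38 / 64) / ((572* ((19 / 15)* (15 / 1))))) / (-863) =-1 / 15796352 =-0.00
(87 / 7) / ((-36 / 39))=-377 / 28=-13.46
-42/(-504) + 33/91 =0.45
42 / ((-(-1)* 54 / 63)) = 49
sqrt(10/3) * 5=5 * sqrt(30)/3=9.13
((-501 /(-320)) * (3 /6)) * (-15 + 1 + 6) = -501 /80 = -6.26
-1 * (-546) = 546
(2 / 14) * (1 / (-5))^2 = 1 / 175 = 0.01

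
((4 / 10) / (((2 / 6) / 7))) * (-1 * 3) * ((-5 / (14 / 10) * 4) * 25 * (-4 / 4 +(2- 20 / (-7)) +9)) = 810000 / 7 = 115714.29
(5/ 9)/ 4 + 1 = 41/ 36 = 1.14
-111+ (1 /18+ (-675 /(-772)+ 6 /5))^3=-4248741412186343 /41926580424000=-101.34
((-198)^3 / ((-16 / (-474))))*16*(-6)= 22076242848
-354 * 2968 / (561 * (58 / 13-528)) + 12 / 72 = 14295097 / 3818166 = 3.74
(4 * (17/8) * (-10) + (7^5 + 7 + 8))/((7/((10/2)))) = 11955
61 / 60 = 1.02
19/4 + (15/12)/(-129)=1223/258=4.74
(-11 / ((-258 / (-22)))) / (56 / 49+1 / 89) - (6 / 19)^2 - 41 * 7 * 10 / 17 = -96615917653 / 569212887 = -169.74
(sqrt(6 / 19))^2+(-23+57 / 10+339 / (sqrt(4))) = 14489 / 95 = 152.52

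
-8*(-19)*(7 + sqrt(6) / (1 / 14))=1064 + 2128*sqrt(6)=6276.51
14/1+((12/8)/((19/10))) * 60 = 1166/19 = 61.37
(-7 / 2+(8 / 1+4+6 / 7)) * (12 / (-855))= -262 / 1995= -0.13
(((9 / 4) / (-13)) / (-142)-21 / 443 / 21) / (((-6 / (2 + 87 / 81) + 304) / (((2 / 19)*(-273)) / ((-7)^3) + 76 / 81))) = -10865545687 / 3092106561846120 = -0.00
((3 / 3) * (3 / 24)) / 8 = 1 / 64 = 0.02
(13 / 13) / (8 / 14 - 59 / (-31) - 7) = -217 / 982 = -0.22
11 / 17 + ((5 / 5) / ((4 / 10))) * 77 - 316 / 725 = 4750331 / 24650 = 192.71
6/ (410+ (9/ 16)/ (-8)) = 768/ 52471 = 0.01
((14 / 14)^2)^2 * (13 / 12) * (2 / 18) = 13 / 108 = 0.12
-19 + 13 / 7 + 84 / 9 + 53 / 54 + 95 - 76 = 12.17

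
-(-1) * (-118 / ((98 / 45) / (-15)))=812.76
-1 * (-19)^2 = -361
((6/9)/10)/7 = 1/105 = 0.01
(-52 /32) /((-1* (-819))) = -1 /504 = -0.00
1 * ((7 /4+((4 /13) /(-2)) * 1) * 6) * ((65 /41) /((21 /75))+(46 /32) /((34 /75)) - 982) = -37832716629 /4059328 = -9319.95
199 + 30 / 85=199.35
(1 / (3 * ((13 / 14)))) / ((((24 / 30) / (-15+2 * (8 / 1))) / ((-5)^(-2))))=7 / 390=0.02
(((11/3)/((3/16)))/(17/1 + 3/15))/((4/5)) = 550/387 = 1.42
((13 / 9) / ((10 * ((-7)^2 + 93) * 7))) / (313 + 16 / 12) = 13 / 28120260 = 0.00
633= 633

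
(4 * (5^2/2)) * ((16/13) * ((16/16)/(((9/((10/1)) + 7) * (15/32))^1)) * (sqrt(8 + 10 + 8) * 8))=409600 * sqrt(26)/3081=677.88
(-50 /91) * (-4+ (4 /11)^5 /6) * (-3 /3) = -96605000 /43966923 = -2.20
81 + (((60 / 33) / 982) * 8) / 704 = 19249169 / 237644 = 81.00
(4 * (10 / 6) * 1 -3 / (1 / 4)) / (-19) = 16 / 57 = 0.28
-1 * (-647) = 647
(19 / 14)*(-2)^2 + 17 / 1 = 157 / 7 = 22.43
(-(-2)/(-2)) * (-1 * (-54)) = -54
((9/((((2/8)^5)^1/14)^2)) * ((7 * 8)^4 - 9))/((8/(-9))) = -20464574871896064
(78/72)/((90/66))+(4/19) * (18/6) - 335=-1140823/3420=-333.57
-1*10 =-10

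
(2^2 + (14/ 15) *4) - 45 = -559/ 15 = -37.27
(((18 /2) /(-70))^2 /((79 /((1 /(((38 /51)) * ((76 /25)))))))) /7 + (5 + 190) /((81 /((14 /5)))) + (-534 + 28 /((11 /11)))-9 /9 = -4228022404271 /8451662688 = -500.26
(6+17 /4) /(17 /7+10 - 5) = 287 /208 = 1.38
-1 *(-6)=6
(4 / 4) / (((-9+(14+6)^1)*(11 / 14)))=14 / 121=0.12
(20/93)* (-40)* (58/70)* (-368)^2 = -628367360/651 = -965234.04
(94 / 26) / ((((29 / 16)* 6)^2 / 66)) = 66176 / 32799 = 2.02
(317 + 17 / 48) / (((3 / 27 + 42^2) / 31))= 1416669 / 254032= 5.58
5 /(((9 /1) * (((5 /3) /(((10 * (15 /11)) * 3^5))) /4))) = 48600 /11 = 4418.18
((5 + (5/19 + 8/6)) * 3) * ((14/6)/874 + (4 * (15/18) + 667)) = 330432748/24909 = 13265.60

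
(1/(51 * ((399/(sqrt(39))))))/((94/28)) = 2 * sqrt(39)/136629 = 0.00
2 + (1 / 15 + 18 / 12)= 107 / 30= 3.57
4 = 4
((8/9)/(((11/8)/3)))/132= 16/1089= 0.01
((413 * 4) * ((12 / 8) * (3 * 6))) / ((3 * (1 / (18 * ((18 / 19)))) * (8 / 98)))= 3105846.95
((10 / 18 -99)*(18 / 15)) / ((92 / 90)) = -2658 / 23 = -115.57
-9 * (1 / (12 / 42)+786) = -14211 / 2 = -7105.50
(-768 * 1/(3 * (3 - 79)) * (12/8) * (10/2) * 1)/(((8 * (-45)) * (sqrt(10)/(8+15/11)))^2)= 10609/6207300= 0.00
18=18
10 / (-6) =-5 / 3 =-1.67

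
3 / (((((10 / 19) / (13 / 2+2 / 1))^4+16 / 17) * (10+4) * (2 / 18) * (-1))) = -32653620723 / 15935784928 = -2.05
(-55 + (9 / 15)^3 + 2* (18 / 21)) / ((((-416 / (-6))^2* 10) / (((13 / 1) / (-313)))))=8037 / 175280000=0.00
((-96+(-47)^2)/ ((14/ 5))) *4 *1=21130/ 7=3018.57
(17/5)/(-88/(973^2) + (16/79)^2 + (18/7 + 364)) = 100445106713/10830710908490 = 0.01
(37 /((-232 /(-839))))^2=963667849 /53824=17904.05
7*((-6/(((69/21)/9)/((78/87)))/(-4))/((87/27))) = 154791/19343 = 8.00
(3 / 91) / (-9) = -1 / 273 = -0.00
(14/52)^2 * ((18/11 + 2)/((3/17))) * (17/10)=14161/5577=2.54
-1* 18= -18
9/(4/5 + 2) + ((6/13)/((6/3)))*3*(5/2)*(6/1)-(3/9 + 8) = 2875/546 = 5.27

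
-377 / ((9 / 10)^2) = -37700 / 81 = -465.43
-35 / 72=-0.49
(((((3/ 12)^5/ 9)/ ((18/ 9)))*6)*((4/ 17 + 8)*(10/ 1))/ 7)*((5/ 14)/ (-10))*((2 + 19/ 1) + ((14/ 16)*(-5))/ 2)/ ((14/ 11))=-11825/ 5849088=-0.00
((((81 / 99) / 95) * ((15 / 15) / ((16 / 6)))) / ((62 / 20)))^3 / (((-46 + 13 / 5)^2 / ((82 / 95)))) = 4035015 / 7786584246888676768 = 0.00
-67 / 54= -1.24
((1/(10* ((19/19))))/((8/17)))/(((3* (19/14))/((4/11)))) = 119/6270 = 0.02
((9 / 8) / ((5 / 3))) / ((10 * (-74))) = -27 / 29600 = -0.00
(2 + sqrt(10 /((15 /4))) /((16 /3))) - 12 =-10 + sqrt(6) /8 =-9.69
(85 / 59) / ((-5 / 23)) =-391 / 59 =-6.63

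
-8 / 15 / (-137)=8 / 2055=0.00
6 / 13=0.46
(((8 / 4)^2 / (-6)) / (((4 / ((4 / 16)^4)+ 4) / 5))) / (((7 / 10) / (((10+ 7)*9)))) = -1275 / 1799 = -0.71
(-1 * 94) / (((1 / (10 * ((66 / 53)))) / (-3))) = 186120 / 53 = 3511.70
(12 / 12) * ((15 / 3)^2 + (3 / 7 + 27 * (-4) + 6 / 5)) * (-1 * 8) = 22784 / 35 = 650.97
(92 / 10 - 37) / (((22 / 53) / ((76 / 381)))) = -279946 / 20955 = -13.36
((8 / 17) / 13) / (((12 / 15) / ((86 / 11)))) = 860 / 2431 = 0.35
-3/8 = -0.38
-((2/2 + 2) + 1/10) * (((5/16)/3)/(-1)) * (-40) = -12.92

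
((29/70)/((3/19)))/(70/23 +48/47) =0.65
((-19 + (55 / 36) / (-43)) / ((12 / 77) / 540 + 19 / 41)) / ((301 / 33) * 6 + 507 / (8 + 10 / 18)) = -35815517815 / 99449308144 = -0.36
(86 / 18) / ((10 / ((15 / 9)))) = 43 / 54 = 0.80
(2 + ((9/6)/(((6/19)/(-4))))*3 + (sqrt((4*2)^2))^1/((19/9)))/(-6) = 973/114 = 8.54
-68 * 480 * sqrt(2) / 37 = -32640 * sqrt(2) / 37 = -1247.57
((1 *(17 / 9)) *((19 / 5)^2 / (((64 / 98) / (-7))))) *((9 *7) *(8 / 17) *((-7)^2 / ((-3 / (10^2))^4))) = -42471289000000 / 81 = -524336901234.57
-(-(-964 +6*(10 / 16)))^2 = -14753281 / 16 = -922080.06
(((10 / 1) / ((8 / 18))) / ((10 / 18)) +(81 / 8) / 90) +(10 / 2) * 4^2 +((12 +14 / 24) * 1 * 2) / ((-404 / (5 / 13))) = 37999861 / 315120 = 120.59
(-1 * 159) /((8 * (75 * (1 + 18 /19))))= -1007 /7400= -0.14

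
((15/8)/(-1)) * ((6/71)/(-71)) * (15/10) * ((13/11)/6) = 585/887216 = 0.00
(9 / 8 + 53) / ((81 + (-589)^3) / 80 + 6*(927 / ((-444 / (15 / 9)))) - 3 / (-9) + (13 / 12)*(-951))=-240315 / 11345335064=-0.00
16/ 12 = 4/ 3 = 1.33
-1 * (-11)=11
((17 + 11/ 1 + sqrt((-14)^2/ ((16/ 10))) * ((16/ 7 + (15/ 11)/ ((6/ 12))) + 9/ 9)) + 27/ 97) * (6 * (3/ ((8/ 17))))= 419679/ 388 + 70839 * sqrt(10)/ 88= 3627.24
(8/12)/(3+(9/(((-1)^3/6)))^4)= 2/25509177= 0.00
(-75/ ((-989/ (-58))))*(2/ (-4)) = 2175/ 989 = 2.20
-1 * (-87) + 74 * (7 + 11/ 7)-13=4958/ 7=708.29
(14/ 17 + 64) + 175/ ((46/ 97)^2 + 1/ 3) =14477077/ 38267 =378.32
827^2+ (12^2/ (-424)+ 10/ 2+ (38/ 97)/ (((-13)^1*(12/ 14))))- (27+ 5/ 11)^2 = 16574202647887/ 24260379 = 683179.87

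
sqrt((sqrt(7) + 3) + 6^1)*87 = 87*sqrt(sqrt(7) + 9) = 296.90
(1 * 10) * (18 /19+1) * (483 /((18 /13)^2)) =5033665 /1026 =4906.11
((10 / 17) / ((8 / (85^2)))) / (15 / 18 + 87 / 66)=70125 / 284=246.92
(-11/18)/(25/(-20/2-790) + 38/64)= -88/81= -1.09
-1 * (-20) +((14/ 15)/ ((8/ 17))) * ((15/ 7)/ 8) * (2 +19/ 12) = 8411/ 384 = 21.90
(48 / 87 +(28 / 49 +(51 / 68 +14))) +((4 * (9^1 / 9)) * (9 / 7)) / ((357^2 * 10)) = 912605877 / 57493660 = 15.87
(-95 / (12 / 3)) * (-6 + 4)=95 / 2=47.50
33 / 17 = 1.94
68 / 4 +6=23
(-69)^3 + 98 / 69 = -22667023 / 69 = -328507.58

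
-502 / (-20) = 251 / 10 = 25.10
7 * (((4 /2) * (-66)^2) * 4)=243936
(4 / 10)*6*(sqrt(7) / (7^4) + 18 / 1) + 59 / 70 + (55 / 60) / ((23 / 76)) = 12*sqrt(7) / 12005 + 227357 / 4830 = 47.07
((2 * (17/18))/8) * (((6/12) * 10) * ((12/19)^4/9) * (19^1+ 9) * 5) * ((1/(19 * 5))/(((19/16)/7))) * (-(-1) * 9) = 76769280/47045881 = 1.63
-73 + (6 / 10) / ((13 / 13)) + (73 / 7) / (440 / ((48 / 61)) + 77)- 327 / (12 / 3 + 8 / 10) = -150169979 / 1068760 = -140.51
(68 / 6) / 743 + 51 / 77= 0.68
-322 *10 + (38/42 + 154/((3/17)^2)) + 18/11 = 1197263/693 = 1727.65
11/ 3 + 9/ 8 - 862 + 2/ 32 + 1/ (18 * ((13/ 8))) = -1604513/ 1872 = -857.11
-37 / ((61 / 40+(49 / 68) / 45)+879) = -0.04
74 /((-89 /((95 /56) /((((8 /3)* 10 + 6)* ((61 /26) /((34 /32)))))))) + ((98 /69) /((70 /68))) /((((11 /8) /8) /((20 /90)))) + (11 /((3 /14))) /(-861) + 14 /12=2.87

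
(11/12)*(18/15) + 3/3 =21/10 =2.10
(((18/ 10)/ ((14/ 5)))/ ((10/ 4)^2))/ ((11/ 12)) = 216/ 1925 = 0.11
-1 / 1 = -1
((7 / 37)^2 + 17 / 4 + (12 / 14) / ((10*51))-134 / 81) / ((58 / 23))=15983402213 / 15307117560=1.04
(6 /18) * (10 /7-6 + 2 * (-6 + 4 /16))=-75 /14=-5.36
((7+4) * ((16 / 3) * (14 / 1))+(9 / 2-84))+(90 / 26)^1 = 58133 / 78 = 745.29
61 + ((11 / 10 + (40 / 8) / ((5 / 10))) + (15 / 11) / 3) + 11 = 9191 / 110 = 83.55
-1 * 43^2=-1849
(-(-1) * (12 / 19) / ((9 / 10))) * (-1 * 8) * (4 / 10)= -128 / 57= -2.25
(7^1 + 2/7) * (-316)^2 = 5092656/7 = 727522.29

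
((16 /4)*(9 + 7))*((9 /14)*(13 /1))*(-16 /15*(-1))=19968 /35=570.51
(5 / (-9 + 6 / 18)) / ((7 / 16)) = -1.32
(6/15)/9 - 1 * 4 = -178/45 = -3.96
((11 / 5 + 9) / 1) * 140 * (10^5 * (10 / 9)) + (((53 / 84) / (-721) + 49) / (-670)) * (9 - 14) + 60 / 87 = 123010491369114281 / 706055112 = 174222223.28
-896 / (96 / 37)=-1036 / 3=-345.33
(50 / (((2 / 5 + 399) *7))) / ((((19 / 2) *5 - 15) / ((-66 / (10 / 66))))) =-43560 / 181727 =-0.24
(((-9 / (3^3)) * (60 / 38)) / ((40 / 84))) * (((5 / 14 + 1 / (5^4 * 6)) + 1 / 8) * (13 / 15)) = -658489 / 1425000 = -0.46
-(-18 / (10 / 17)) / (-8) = -153 / 40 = -3.82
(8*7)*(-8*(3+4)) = -3136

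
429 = 429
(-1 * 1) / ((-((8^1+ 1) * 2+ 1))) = 1 / 19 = 0.05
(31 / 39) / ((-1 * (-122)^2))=-31 / 580476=-0.00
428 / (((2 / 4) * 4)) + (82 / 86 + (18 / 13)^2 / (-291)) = 151515855 / 704899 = 214.95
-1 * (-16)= 16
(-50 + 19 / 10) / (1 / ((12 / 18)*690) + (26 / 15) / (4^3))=-531024 / 323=-1644.04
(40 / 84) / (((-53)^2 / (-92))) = -920 / 58989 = -0.02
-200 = -200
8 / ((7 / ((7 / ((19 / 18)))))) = 144 / 19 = 7.58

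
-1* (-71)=71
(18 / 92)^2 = 81 / 2116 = 0.04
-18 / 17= -1.06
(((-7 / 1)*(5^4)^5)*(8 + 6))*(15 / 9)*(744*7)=-81123352050781250000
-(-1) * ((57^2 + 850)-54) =4045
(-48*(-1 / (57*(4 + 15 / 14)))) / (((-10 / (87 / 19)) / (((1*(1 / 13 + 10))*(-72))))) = 91905408 / 1666015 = 55.16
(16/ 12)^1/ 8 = 1/ 6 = 0.17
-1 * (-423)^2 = -178929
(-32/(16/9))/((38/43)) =-387/19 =-20.37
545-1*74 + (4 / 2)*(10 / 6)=1423 / 3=474.33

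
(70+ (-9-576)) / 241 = -515 / 241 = -2.14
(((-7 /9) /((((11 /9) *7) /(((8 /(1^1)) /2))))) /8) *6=-3 /11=-0.27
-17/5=-3.40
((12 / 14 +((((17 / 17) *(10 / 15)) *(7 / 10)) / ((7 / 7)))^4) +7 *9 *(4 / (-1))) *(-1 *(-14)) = -3515.34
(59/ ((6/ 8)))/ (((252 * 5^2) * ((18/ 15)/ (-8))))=-236/ 2835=-0.08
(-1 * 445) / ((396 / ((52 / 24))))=-5785 / 2376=-2.43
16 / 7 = 2.29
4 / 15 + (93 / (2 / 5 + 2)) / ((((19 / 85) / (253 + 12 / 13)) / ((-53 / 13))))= -34575035249 / 192660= -179461.41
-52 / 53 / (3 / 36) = -624 / 53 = -11.77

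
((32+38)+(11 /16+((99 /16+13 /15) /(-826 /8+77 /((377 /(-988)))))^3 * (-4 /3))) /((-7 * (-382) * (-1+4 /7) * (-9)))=15854967627336164689 /2313394842977315015625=0.01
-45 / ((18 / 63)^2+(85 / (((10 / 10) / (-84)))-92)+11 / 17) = 12495 / 2007883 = 0.01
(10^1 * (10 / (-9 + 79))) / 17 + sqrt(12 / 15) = 10 / 119 + 2 * sqrt(5) / 5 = 0.98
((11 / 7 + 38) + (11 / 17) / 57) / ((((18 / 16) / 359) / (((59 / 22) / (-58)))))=-11373773380 / 19473993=-584.05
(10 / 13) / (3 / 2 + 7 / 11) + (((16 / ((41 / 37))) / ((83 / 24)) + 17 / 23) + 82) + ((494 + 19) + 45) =30858540925 / 47822359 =645.27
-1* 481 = -481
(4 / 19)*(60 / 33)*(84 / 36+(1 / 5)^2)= 2848 / 3135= 0.91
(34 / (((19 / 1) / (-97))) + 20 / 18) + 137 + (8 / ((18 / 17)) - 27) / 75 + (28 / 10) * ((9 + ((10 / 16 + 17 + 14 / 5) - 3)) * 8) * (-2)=-15640948 / 12825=-1219.57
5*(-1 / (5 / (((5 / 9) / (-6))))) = 5 / 54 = 0.09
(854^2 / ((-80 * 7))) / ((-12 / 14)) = 182329 / 120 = 1519.41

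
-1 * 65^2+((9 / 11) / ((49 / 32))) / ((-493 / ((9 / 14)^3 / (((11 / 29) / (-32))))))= -146065855967 / 34571999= -4224.98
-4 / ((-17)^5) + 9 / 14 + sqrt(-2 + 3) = 32656767 / 19877998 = 1.64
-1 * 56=-56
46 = 46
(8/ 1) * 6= 48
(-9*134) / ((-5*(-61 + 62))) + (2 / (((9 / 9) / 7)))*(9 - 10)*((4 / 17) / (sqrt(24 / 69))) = 1206 / 5 - 14*sqrt(46) / 17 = 235.61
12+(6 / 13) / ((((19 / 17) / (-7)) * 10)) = 14463 / 1235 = 11.71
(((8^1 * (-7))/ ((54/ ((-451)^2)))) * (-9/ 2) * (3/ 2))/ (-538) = -1423807/ 538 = -2646.48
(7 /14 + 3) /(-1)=-7 /2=-3.50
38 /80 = 19 /40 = 0.48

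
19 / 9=2.11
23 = 23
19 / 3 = 6.33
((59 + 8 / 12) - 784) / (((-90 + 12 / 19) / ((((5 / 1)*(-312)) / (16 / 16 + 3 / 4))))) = -42938480 / 5943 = -7225.05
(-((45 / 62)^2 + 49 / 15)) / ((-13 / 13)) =218731 / 57660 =3.79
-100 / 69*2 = -200 / 69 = -2.90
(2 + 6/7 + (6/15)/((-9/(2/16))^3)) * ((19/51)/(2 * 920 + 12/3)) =354585467/614280360960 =0.00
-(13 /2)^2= -169 /4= -42.25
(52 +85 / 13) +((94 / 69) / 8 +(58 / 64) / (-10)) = 16825747 / 287040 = 58.62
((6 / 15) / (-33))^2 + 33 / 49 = 898621 / 1334025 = 0.67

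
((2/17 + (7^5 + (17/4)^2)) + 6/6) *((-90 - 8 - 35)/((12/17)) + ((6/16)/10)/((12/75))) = -3166389.14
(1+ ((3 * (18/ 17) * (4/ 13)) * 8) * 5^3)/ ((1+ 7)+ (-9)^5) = -216221/ 13048061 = -0.02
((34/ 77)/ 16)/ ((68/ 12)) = 3/ 616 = 0.00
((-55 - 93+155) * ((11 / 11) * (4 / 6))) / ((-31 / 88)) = -1232 / 93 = -13.25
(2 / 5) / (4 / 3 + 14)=3 / 115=0.03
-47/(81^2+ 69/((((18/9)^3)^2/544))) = -94/14295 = -0.01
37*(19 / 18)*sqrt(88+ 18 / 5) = 703*sqrt(2290) / 90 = 373.79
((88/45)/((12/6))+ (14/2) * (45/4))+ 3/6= 14441/180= 80.23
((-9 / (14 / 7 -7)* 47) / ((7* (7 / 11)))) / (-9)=-517 / 245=-2.11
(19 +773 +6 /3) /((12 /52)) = 3440.67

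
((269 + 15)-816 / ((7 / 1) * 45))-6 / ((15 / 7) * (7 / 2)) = 29464 / 105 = 280.61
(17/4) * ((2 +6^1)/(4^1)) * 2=17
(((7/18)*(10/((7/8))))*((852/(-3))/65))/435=-2272/50895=-0.04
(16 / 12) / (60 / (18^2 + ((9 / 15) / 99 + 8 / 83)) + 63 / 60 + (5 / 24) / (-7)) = 4971212960 / 4494093631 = 1.11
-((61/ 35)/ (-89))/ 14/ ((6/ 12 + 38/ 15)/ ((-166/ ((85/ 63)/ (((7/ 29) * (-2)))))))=0.03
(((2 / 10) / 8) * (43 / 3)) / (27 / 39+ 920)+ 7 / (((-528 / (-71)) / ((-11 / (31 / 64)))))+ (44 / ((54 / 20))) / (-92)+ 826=7414272451103 / 9216608760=804.45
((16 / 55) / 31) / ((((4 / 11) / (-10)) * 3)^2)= 220 / 279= 0.79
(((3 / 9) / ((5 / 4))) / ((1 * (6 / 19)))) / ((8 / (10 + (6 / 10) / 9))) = 2869 / 2700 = 1.06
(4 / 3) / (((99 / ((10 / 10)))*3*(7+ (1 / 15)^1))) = 10 / 15741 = 0.00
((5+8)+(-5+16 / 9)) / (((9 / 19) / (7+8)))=8360 / 27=309.63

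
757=757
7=7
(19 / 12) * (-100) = -475 / 3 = -158.33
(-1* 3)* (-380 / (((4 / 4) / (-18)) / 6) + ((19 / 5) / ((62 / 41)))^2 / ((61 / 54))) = -123136.77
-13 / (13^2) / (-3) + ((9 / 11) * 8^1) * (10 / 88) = 3631 / 4719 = 0.77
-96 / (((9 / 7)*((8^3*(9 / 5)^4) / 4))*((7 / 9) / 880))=-137500 / 2187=-62.87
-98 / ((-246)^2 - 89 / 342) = -33516 / 20696383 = -0.00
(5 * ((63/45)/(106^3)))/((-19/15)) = -105/22629304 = -0.00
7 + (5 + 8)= 20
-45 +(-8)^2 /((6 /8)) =121 /3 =40.33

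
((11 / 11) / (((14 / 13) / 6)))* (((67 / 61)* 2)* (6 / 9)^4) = 27872 / 11529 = 2.42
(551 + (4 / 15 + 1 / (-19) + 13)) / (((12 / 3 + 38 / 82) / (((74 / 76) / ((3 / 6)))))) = 243935117 / 990945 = 246.16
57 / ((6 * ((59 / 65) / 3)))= 3705 / 118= 31.40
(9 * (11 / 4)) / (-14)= -1.77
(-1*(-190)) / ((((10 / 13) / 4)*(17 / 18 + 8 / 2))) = 17784 / 89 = 199.82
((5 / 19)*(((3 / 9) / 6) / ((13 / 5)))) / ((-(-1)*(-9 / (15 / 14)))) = -125 / 186732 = -0.00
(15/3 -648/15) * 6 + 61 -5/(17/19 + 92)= -296968/1765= -168.25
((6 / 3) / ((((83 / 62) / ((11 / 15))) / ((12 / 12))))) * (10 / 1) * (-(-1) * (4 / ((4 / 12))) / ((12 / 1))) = 2728 / 249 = 10.96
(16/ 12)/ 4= 1/ 3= 0.33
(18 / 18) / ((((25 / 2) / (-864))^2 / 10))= 5971968 / 125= 47775.74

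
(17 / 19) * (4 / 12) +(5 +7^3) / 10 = 10003 / 285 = 35.10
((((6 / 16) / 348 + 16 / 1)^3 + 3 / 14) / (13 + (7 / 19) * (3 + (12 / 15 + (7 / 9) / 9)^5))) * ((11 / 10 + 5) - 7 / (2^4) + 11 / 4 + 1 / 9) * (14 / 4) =647119822963499268104212723125 / 75747406283664460535037952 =8543.13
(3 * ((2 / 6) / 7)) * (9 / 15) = 3 / 35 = 0.09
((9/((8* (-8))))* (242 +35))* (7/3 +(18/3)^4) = -3236745/64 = -50574.14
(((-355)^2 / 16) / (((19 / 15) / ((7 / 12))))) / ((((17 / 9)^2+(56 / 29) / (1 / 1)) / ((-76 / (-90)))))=230247675 / 413344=557.04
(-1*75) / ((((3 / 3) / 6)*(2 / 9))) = -2025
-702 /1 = -702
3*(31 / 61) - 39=-2286 / 61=-37.48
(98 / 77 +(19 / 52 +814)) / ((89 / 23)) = 10730535 / 50908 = 210.78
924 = 924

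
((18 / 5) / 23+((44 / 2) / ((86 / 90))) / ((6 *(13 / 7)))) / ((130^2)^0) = 142887 / 64285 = 2.22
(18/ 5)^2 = 12.96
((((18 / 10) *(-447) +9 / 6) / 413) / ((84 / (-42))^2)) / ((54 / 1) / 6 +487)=-8031 / 8193920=-0.00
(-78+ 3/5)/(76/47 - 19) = 4.45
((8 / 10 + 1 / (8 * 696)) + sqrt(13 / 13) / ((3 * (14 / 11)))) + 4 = 328833 / 64960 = 5.06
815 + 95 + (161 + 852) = 1923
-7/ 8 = -0.88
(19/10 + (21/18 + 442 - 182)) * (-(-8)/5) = 31568/75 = 420.91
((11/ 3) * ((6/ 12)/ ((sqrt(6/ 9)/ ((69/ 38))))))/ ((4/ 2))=253 * sqrt(6)/ 304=2.04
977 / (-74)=-977 / 74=-13.20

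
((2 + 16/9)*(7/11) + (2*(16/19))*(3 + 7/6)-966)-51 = -1895255/1881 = -1007.58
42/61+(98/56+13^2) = 41831/244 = 171.44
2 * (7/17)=14/17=0.82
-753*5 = -3765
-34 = -34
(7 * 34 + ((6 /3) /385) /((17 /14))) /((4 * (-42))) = -37089 /26180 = -1.42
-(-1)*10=10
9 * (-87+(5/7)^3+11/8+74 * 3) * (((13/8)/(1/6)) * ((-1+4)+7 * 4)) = 4082692653/10976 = 371965.44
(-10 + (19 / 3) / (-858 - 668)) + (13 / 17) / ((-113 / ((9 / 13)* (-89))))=-84312901 / 8794338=-9.59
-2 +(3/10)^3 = -1973/1000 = -1.97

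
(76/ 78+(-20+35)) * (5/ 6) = 3115/ 234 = 13.31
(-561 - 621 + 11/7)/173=-8263/1211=-6.82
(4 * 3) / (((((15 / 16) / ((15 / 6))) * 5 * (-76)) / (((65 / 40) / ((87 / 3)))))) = -13 / 2755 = -0.00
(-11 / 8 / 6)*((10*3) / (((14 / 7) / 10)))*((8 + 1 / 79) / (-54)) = 58025 / 11376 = 5.10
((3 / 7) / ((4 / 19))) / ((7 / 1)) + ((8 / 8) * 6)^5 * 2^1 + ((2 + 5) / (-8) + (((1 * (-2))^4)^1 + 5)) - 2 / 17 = 103773795 / 6664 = 15572.30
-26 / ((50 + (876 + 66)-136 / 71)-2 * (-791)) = -923 / 91309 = -0.01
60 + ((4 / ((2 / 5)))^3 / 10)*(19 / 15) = 560 / 3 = 186.67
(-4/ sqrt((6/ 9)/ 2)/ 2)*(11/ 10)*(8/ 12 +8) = -286*sqrt(3)/ 15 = -33.02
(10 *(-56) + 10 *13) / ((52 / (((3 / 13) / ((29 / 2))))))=-645 / 4901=-0.13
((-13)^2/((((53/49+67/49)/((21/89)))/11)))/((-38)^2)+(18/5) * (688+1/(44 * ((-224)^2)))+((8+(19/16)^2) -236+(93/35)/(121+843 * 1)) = 96172415644213553/42736895703040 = 2250.34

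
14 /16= 7 /8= 0.88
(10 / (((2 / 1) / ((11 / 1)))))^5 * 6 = 3019706250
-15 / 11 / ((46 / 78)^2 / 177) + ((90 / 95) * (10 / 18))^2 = -1457228155 / 2100659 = -693.70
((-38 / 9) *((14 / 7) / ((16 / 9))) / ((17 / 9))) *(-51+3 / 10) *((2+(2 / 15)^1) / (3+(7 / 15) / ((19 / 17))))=3294486 / 41395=79.59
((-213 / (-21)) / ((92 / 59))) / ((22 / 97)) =406333 / 14168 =28.68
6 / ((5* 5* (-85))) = -0.00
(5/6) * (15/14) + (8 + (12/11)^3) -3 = 7.19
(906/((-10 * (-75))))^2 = 22801/15625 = 1.46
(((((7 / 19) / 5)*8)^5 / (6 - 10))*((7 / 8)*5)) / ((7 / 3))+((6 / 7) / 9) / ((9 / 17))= 42858825094 / 292489194375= 0.15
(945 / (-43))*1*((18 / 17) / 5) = -3402 / 731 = -4.65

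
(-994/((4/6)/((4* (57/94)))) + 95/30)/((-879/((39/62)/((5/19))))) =251680897/25614060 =9.83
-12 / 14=-6 / 7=-0.86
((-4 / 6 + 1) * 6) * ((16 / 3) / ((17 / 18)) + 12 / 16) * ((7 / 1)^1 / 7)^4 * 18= 3915 / 17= 230.29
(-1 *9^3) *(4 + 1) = -3645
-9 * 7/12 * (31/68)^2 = -1.09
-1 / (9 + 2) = -1 / 11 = -0.09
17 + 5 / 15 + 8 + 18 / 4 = 29.83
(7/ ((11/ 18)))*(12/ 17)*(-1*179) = -270648/ 187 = -1447.32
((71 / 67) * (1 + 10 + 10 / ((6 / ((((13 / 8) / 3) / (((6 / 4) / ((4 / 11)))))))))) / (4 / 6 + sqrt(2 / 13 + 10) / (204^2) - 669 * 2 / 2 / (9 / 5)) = -6098966710264064 / 190325983669061141 - 546954464 * sqrt(429) / 1712933853021550269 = -0.03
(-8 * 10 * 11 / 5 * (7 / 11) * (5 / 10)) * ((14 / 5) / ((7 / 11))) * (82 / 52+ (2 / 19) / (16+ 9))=-12028632 / 30875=-389.59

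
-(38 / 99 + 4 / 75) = -1082 / 2475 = -0.44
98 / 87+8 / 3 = 110 / 29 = 3.79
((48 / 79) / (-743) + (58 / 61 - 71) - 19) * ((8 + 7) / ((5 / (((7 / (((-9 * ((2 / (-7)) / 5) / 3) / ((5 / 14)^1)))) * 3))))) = -41848410450 / 3580517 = -11687.81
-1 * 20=-20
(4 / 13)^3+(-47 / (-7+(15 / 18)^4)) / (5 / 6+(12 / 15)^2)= 1553309536 / 315487003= 4.92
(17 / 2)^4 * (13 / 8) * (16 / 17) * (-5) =-319345 / 8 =-39918.12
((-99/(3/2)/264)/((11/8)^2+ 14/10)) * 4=-320/1053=-0.30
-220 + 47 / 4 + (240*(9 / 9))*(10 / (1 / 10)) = 95167 / 4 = 23791.75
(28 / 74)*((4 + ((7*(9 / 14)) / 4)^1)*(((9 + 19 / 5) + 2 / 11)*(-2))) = -102459 / 2035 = -50.35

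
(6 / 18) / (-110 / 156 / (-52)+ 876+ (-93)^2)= 1352 / 38633455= 0.00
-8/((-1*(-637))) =-8/637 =-0.01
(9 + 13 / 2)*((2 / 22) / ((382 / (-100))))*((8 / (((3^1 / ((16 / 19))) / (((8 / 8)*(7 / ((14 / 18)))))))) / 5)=-59520 / 39919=-1.49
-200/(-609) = 200/609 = 0.33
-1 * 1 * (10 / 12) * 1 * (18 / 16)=-15 / 16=-0.94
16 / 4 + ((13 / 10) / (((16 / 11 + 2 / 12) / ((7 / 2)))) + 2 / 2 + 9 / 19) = 168337 / 20330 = 8.28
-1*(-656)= 656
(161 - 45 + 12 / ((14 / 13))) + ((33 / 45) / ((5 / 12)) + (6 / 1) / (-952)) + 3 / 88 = 33754043 / 261800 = 128.93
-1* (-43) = 43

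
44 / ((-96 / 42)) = -77 / 4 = -19.25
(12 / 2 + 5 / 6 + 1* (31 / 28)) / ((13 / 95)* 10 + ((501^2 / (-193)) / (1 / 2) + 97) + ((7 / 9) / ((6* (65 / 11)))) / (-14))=-1430845065 / 450973836299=-0.00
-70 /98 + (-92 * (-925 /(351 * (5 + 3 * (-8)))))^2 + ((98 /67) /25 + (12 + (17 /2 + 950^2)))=941454616372009667 /1042951905450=902682.68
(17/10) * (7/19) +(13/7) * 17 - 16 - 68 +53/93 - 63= -114.23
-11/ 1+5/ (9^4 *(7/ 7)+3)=-72199/ 6564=-11.00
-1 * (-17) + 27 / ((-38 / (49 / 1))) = -677 / 38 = -17.82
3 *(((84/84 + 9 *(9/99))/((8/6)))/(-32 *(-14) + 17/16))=48/5269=0.01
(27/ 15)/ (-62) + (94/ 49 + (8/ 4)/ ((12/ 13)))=4.06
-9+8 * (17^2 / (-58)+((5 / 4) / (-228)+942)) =24752333 / 3306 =7487.09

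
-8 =-8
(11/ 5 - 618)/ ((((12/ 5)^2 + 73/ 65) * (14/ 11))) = -2201485/ 31318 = -70.29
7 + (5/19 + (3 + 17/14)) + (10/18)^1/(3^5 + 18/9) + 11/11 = 209135/16758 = 12.48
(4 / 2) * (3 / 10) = 3 / 5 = 0.60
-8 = -8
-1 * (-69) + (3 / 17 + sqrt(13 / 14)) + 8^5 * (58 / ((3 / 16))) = sqrt(182) / 14 + 516951496 / 51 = 10136304.81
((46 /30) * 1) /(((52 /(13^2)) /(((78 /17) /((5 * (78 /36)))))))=897 /425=2.11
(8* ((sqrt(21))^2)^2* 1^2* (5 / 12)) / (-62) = -735 / 31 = -23.71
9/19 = 0.47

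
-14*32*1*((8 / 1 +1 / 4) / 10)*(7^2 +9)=-107184 / 5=-21436.80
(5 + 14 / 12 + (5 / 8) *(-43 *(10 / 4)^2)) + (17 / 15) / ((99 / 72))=-283321 / 1760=-160.98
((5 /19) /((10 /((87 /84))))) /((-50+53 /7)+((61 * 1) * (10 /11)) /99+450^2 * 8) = 31581 /1877039007224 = 0.00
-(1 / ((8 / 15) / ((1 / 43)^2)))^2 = -225 / 218803264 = -0.00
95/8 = 11.88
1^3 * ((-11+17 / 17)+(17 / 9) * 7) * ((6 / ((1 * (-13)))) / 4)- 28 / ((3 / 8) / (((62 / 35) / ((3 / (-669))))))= 11503087 / 390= 29495.09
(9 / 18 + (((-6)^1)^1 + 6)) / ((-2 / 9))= -9 / 4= -2.25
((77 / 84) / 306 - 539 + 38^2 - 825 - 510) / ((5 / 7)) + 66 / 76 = -209697277 / 348840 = -601.13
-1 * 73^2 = -5329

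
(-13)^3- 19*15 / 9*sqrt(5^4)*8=-25591 / 3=-8530.33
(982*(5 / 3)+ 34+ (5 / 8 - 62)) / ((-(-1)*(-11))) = -38623 / 264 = -146.30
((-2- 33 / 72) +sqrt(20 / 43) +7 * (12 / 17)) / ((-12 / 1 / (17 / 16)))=-1013 / 4608- 17 * sqrt(215) / 4128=-0.28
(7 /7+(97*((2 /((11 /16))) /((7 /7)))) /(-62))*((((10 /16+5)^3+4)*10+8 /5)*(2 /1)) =-256662973 /19840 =-12936.64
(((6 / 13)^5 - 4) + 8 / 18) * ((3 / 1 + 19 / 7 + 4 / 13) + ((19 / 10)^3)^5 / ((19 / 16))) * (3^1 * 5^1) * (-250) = 4475032433482421266548361 / 26396611718750000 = 169530562.53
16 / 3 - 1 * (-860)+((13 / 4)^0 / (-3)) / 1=865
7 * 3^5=1701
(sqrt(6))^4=36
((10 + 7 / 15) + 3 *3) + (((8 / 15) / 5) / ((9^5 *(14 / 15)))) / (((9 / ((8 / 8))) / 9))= 40232056 / 2066715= 19.47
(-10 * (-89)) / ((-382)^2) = 445 / 72962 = 0.01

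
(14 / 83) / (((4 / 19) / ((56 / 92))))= 931 / 1909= 0.49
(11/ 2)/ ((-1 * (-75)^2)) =-11/ 11250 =-0.00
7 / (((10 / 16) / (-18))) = -1008 / 5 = -201.60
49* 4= 196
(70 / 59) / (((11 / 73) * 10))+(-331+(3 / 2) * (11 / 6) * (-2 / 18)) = -7722227 / 23364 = -330.52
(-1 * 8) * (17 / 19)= -7.16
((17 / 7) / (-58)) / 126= -17 / 51156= -0.00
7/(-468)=-7/468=-0.01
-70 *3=-210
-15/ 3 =-5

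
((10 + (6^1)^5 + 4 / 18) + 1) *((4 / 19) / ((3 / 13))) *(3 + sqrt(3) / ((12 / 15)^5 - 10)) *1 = 3644420 / 171 - 5694406250 *sqrt(3) / 7752969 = 20040.24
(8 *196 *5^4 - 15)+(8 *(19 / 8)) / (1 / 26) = 980479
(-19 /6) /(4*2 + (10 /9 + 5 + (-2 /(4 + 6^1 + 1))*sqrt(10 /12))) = -875919 /3902678 -1881*sqrt(30) /3902678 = -0.23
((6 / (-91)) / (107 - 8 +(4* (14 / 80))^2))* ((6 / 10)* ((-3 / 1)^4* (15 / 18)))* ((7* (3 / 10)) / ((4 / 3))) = -10935 / 258674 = -0.04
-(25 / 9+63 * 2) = -128.78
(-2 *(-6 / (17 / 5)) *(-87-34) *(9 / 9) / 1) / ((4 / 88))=-159720 / 17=-9395.29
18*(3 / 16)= 3.38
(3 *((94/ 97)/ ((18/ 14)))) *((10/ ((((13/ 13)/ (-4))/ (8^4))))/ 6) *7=-377323520/ 873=-432214.80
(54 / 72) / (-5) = -3 / 20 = -0.15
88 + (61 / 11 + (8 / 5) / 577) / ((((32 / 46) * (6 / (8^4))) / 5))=173344840 / 6347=27311.30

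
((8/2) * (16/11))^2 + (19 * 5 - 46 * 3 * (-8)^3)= 8564967/121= 70784.85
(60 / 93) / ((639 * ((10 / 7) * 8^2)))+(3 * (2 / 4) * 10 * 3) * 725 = 32625.00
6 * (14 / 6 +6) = 50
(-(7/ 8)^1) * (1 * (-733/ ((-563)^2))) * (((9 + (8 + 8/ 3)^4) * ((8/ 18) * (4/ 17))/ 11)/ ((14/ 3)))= 769140565/ 14403388329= 0.05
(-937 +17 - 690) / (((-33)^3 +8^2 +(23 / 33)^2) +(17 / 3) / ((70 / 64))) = 30682575 / 683541704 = 0.04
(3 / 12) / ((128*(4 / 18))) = 0.01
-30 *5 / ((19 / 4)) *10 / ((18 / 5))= -5000 / 57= -87.72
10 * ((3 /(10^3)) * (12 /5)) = 9 /125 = 0.07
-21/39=-7/13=-0.54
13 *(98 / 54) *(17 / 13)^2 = 14161 / 351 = 40.34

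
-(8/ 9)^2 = -64/ 81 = -0.79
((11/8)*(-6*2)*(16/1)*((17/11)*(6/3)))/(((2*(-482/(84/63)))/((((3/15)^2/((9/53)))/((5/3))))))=14416/90375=0.16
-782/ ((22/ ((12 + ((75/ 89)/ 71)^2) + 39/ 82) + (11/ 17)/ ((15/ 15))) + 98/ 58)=-7874099983528539/ 41285003189774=-190.73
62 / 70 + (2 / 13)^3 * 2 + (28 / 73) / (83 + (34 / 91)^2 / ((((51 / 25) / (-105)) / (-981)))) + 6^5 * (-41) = -15098433607647696961 / 47357961647815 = -318815.11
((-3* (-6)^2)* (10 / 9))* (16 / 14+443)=-53297.14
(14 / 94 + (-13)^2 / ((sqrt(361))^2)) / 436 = 5235 / 3698806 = 0.00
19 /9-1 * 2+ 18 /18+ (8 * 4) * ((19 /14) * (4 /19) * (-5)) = -2810 /63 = -44.60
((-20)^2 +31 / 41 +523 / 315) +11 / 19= 98889017 / 245385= 403.00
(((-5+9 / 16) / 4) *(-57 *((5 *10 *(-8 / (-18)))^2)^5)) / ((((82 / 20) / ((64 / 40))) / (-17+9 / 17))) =-9669632000000000000000000000 / 810096242499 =-11936399026084775.85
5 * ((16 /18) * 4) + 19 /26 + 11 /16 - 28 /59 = 2067749 /110448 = 18.72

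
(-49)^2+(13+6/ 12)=4829/ 2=2414.50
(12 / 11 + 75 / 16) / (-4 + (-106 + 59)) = -339 / 2992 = -0.11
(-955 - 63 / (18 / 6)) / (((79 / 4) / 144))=-562176 / 79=-7116.15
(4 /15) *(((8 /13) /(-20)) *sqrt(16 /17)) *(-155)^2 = -30752 *sqrt(17) /663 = -191.24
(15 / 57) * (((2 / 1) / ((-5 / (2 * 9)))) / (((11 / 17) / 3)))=-1836 / 209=-8.78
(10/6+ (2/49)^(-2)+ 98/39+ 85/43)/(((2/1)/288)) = 48813276/559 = 87322.50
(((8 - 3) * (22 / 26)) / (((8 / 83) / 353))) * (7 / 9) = 11280115 / 936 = 12051.40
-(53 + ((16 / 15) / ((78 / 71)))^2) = -18460549 / 342225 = -53.94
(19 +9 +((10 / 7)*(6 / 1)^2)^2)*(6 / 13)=785832 / 637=1233.65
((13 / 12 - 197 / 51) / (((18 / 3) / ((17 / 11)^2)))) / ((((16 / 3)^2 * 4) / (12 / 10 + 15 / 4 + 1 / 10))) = -973539 / 19824640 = -0.05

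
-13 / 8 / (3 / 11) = -143 / 24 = -5.96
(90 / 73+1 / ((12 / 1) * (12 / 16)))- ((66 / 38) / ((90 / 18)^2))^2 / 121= 199220962 / 148235625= 1.34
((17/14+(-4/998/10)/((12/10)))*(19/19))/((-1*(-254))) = 12721/2661666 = 0.00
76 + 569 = 645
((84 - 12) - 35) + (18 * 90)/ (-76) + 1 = 317/ 19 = 16.68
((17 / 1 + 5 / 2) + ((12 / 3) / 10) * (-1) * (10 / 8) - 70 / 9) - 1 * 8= 29 / 9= 3.22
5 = 5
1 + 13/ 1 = 14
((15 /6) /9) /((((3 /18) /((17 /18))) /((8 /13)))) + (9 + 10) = 7009 /351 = 19.97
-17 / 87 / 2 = -17 / 174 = -0.10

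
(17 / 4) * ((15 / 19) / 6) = 85 / 152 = 0.56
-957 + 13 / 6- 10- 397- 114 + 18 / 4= -1471.33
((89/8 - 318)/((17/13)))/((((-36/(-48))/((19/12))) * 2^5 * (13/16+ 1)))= -606385/70992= -8.54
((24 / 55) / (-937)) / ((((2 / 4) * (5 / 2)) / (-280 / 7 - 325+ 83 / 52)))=453528 / 3349775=0.14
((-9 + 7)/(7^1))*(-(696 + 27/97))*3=405234/679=596.81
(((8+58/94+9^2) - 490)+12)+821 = 20333/47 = 432.62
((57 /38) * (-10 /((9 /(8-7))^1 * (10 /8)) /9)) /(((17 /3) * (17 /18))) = -8 /289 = -0.03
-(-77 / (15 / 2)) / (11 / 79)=1106 / 15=73.73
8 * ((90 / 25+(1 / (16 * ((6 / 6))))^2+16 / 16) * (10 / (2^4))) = 5893 / 256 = 23.02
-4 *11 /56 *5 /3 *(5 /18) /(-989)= 275 /747684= 0.00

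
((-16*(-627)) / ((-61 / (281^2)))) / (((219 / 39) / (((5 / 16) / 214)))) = -3218055555 / 952942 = -3376.97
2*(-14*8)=-224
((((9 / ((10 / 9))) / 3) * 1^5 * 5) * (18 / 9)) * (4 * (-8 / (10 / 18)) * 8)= -62208 / 5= -12441.60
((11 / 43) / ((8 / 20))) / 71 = 55 / 6106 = 0.01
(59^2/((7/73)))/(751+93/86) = 21853718/452753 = 48.27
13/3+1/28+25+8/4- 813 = -781.63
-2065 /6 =-344.17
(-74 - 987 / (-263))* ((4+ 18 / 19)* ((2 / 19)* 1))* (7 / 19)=-24313100 / 1803917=-13.48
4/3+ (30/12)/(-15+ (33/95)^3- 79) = 631597879/483343878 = 1.31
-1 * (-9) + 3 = 12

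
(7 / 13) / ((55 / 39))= 0.38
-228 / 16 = -57 / 4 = -14.25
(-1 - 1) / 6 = -1 / 3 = -0.33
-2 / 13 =-0.15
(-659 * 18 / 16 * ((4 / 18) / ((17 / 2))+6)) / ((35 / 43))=-13063357 / 2380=-5488.81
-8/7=-1.14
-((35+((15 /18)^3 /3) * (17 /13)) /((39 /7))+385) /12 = -128565115 /3942432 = -32.61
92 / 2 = 46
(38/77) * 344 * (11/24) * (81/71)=44118/497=88.77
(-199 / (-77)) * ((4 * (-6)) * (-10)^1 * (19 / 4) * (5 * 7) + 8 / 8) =7940299 / 77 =103120.77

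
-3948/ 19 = -207.79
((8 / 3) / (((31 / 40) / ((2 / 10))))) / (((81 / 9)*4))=16 / 837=0.02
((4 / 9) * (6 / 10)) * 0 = 0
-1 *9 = -9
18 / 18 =1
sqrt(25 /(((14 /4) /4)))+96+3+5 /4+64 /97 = 10 * sqrt(14) /7+39153 /388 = 106.26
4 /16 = 1 /4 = 0.25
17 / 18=0.94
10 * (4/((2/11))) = 220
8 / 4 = 2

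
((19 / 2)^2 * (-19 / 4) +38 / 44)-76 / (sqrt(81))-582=-1612937 / 1584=-1018.27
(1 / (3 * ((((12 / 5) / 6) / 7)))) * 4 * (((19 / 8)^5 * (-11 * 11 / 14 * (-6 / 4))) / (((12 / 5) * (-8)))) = -7490199475 / 6291456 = -1190.54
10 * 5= 50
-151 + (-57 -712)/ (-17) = -1798/ 17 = -105.76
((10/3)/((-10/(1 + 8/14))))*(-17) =187/21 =8.90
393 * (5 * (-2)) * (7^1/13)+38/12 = -164813/78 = -2112.99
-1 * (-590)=590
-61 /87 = -0.70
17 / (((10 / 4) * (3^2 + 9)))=17 / 45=0.38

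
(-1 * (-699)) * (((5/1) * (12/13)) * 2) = 83880/13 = 6452.31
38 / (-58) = -0.66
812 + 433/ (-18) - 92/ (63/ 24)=94865/ 126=752.90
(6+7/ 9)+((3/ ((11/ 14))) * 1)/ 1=1049/ 99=10.60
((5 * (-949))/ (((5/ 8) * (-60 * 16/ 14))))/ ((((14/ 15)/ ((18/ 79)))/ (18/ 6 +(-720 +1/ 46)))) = -281690721/ 14536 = -19378.83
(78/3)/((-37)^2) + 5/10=1421/2738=0.52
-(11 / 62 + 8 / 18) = -347 / 558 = -0.62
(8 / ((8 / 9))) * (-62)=-558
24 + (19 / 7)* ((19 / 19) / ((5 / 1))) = 24.54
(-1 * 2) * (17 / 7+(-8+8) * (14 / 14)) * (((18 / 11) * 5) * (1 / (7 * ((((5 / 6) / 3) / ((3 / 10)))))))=-16524 / 2695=-6.13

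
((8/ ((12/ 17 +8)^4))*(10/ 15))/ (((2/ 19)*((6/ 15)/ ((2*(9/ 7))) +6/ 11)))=261838335/ 20810683744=0.01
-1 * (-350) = 350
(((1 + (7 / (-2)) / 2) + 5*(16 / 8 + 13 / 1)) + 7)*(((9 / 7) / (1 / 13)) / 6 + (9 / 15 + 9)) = 56355 / 56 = 1006.34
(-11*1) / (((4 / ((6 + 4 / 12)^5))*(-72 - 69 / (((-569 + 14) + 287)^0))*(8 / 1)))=27237089 / 1096416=24.84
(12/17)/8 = 3/34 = 0.09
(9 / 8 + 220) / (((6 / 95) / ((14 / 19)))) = 61915 / 24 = 2579.79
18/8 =9/4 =2.25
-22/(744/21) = -77/124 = -0.62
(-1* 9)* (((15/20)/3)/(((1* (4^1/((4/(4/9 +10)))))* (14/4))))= -81/1316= -0.06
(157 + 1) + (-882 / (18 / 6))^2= 86594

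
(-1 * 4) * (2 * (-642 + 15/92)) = 118098/23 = 5134.70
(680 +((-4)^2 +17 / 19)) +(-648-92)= -819 / 19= -43.11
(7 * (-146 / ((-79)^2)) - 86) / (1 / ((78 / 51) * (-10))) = 139814480 / 106097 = 1317.80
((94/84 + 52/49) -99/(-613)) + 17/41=20367373/7389102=2.76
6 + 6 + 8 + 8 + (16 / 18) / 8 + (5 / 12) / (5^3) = 25303 / 900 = 28.11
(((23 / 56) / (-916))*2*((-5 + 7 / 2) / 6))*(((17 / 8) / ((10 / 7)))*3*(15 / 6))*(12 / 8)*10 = 17595 / 468992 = 0.04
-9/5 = -1.80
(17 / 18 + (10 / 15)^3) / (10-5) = 67 / 270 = 0.25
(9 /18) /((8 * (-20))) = -1 /320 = -0.00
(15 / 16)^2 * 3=675 / 256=2.64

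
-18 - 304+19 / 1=-303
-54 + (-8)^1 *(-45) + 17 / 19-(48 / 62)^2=5592647 / 18259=306.30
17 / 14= 1.21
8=8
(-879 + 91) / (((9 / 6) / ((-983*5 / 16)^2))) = -4758973325 / 96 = -49572638.80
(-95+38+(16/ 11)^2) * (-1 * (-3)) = -19923/ 121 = -164.65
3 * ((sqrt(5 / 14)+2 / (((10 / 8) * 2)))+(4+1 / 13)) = 3 * sqrt(70) / 14+951 / 65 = 16.42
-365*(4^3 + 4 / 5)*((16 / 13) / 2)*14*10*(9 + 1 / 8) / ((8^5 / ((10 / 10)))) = -15107715 / 26624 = -567.45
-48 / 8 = -6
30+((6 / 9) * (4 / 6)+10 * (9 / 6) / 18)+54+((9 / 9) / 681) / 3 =116149 / 1362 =85.28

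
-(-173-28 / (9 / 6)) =575 / 3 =191.67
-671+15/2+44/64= -10605/16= -662.81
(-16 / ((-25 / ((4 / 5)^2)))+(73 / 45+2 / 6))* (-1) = -13304 / 5625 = -2.37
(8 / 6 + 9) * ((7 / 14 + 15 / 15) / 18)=0.86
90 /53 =1.70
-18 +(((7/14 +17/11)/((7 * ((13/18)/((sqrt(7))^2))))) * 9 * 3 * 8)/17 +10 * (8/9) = 587978/21879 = 26.87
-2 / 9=-0.22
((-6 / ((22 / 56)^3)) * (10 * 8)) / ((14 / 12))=-9031680 / 1331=-6785.63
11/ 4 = 2.75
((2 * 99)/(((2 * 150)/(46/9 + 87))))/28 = 9119/4200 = 2.17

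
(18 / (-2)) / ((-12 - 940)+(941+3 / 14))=126 / 151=0.83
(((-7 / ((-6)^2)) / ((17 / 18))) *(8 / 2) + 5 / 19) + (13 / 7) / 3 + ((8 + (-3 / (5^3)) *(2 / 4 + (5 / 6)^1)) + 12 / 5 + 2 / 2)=9688393 / 847875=11.43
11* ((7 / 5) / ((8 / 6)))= 231 / 20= 11.55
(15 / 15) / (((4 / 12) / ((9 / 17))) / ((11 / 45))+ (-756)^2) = 0.00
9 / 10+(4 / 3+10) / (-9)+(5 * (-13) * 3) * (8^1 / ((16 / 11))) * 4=-1158397 / 270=-4290.36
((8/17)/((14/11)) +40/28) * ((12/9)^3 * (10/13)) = 136960/41769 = 3.28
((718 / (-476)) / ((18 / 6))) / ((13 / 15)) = -0.58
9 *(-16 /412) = -36 /103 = -0.35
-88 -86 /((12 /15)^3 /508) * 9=-6144329 /8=-768041.12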